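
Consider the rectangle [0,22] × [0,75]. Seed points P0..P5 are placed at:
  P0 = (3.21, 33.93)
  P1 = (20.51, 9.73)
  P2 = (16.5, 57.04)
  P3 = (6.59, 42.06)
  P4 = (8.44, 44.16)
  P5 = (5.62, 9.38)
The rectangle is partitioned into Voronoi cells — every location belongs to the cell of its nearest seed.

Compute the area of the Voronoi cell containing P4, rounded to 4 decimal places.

Area of P4's cell: 252.3145

1. box [0,22]×[0,75]: [(0, 0) (22, 0) (22, 75) (0, 75)]
2. ⊥bis P4·P0 via (5.825,39.045): [(0, 42.023) (22, 30.7757) (22, 75) (0, 75)]  |A|=849.2148
3. ⊥bis P4·P1 via (14.475,26.945): [(0, 42.023) (22, 30.7757) (22, 75) (0, 75)]  |A|=849.2148
4. ⊥bis P4·P2 via (12.47,50.6): [(0, 58.4034) (0, 42.023) (22, 30.7757) (22, 44.6364)]  |A|=332.6524
5. ⊥bis P4·P3 via (7.515,43.11): [(0, 58.4034) (0, 49.7304) (20.847, 31.3651) (22, 30.7757) (22, 44.6364)]  |A|=252.3145
6. ⊥bis P4·P5 via (7.03,26.77): [(0, 58.4034) (0, 49.7304) (20.847, 31.3651) (22, 30.7757) (22, 44.6364)]  |A|=252.3145
7. canonical 5-gon: [(0, 58.4034) (0, 49.7304) (20.847, 31.3651) (22, 30.7757) (22, 44.6364)]
8. shoelace: 252.3145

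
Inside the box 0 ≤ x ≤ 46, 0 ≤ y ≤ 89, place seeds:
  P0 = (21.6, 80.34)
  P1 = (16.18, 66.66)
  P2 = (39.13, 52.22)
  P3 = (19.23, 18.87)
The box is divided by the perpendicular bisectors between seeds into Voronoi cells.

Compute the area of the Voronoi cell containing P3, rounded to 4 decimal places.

Area of P3's cell: 1707.6704

1. box [0,46]×[0,89]: [(0, 0) (46, 0) (46, 89) (0, 89)]
2. ⊥bis P3·P0 via (20.415,49.605): [(0, 50.3921) (0, 0) (46, 0) (46, 48.6186)]  |A|=2277.2454
3. ⊥bis P3·P1 via (17.705,42.765): [(0, 41.6351) (0, 0) (46, 0) (46, 44.5708)]  |A|=1982.7349
4. ⊥bis P3·P2 via (29.18,35.545): [(17.1405, 42.729) (0, 41.6351) (0, 0) (46, 0) (46, 25.5085)]  |A|=1707.6704
5. canonical 5-gon: [(17.1405, 42.729) (0, 41.6351) (0, 0) (46, 0) (46, 25.5085)]
6. shoelace: 1707.6704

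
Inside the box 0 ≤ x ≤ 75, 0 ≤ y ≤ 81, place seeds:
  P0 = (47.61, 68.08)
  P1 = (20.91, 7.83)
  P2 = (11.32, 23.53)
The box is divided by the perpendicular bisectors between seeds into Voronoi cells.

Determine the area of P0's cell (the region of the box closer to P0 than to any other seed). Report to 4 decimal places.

Area of P0's cell: 2962.0124

1. box [0,75]×[0,81]: [(0, 0) (75, 0) (75, 81) (0, 81)]
2. ⊥bis P0·P1 via (34.26,37.955): [(0, 53.1374) (75, 19.9009) (75, 81) (0, 81)]  |A|=3336.0613
3. ⊥bis P0·P2 via (29.465,45.805): [(0, 69.8069) (44.8783, 33.2494) (75, 19.9009) (75, 81) (0, 81)]  |A|=2962.0124
4. canonical 5-gon: [(0, 69.8069) (44.8783, 33.2494) (75, 19.9009) (75, 81) (0, 81)]
5. shoelace: 2962.0124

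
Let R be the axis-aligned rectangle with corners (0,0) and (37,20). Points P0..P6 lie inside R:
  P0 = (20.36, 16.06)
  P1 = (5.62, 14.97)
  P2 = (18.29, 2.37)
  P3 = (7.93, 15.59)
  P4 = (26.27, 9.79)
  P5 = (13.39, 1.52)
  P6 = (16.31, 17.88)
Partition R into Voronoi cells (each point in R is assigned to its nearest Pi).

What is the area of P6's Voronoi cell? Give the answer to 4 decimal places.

Area of P6's cell: 48.7822

1. box [0,37]×[0,20]: [(0, 0) (37, 0) (37, 20) (0, 20)]
2. ⊥bis P6·P0 via (18.335,16.97): [(0, 0) (10.709, 0) (19.6966, 20) (0, 20)]  |A|=304.056
3. ⊥bis P6·P1 via (10.965,16.425): [(13.6529, 6.551) (19.6966, 20) (9.9918, 20)]  |A|=65.26
4. ⊥bis P6·P2 via (17.3,10.125): [(12.8351, 9.555) (15.1348, 9.8486) (19.6966, 20) (9.9918, 20)]  |A|=61.6859
5. ⊥bis P6·P3 via (12.12,16.735): [(14.04, 9.7088) (15.1348, 9.8486) (19.6966, 20) (11.2278, 20)]  |A|=48.8149
6. ⊥bis P6·P4 via (21.29,13.835): [(14.04, 9.7088) (15.1348, 9.8486) (19.6966, 20) (11.2278, 20)]  |A|=48.8149
7. ⊥bis P6·P5 via (14.85,9.7): [(14.001, 9.8515) (14.4834, 9.7654) (15.1348, 9.8486) (19.6966, 20) (11.2278, 20)]  |A|=48.7822
8. canonical 5-gon: [(14.001, 9.8515) (14.4834, 9.7654) (15.1348, 9.8486) (19.6966, 20) (11.2278, 20)]
9. shoelace: 48.7822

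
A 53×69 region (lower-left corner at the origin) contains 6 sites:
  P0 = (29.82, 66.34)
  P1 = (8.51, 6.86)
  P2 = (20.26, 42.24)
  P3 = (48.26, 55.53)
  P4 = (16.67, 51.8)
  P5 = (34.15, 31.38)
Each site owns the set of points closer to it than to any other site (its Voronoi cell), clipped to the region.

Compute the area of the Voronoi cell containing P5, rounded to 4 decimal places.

Area of P5's cell: 1120.2174

1. box [0,53]×[0,69]: [(0, 0) (53, 0) (53, 69) (0, 69)]
2. ⊥bis P5·P0 via (31.985,48.86): [(0, 44.8985) (0, 0) (53, 0) (53, 51.4628)]  |A|=2553.5745
3. ⊥bis P5·P1 via (21.33,19.12): [(0, 44.8985) (0, 41.4243) (39.6148, 0) (53, 0) (53, 51.4628)]  |A|=1733.0669
4. ⊥bis P5·P2 via (27.205,36.81): [(37.124, 49.4965) (16.9527, 23.6972) (39.6148, 0) (53, 0) (53, 51.4628)]  |A|=1271.1065
5. ⊥bis P5·P3 via (41.205,43.455): [(35.1613, 46.9861) (16.9527, 23.6972) (39.6148, 0) (53, 0) (53, 36.5636)]  |A|=1120.2174
6. ⊥bis P5·P4 via (25.41,41.59): [(35.1613, 46.9861) (16.9527, 23.6972) (39.6148, 0) (53, 0) (53, 36.5636)]  |A|=1120.2174
7. canonical 5-gon: [(35.1613, 46.9861) (16.9527, 23.6972) (39.6148, 0) (53, 0) (53, 36.5636)]
8. shoelace: 1120.2174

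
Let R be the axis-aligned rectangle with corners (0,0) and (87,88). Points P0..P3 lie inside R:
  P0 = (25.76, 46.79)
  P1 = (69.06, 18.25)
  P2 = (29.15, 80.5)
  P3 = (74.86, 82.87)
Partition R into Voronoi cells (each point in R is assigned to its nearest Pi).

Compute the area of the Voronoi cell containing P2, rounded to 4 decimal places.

Area of P2's cell: 1268.9129

1. box [0,87]×[0,88]: [(0, 0) (87, 0) (87, 88) (0, 88)]
2. ⊥bis P2·P0 via (27.455,63.645): [(0, 66.406) (87, 57.6569) (87, 88) (0, 88)]  |A|=2259.2633
3. ⊥bis P2·P1 via (49.105,49.375): [(0, 66.406) (65.4094, 59.8282) (87, 73.6704) (87, 88) (0, 88)]  |A|=2086.3932
4. ⊥bis P2·P3 via (52.005,81.685): [(0, 66.406) (53.0739, 61.0687) (51.6776, 88) (0, 88)]  |A|=1268.9129
5. canonical 4-gon: [(0, 66.406) (53.0739, 61.0687) (51.6776, 88) (0, 88)]
6. shoelace: 1268.9129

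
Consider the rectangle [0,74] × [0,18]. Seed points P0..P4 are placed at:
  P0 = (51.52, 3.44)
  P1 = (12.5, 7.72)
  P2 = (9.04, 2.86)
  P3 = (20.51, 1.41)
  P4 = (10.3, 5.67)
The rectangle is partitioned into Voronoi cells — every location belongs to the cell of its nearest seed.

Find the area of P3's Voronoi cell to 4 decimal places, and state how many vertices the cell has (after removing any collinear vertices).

1. box [0,74]×[0,18]: [(0, 0) (74, 0) (74, 18) (0, 18)]
2. ⊥bis P3·P0 via (36.015,2.425): [(0, 0) (36.1737, 0) (34.9954, 18) (0, 18)]  |A|=640.5225
3. ⊥bis P3·P1 via (16.505,4.565): [(12.9089, 0) (36.1737, 0) (34.9954, 18) (27.0886, 18)]  |A|=280.5452
4. ⊥bis P3·P2 via (14.775,2.135): [(14.8102, 2.4136) (14.5051, 0) (36.1737, 0) (34.9954, 18) (27.0886, 18)]  |A|=278.6188
5. ⊥bis P3·P4 via (15.405,3.54): [(15.0756, 2.7505) (14.756, 1.9845) (14.5051, 0) (36.1737, 0) (34.9954, 18) (27.0886, 18)]  |A|=278.571
6. canonical 6-gon: [(15.0756, 2.7505) (14.756, 1.9845) (14.5051, 0) (36.1737, 0) (34.9954, 18) (27.0886, 18)]
7. shoelace: 278.571

Area of P3's cell: 278.5710 (6 vertices)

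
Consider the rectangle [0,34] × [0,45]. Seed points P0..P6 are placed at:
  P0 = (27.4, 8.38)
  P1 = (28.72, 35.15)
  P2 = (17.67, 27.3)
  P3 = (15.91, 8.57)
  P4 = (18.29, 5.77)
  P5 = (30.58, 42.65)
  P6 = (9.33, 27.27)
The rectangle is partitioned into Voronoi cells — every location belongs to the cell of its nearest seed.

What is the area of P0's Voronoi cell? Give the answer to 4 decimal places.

1. box [0,34]×[0,45]: [(0, 0) (34, 0) (34, 45) (0, 45)]
2. ⊥bis P0·P1 via (28.06,21.765): [(0, 23.1486) (0, 0) (34, 0) (34, 21.4721)]  |A|=758.5521
3. ⊥bis P0·P2 via (22.535,17.84): [(29.9828, 21.6702) (0, 6.2509) (0, 0) (34, 0) (34, 21.4721)]  |A|=505.2319
4. ⊥bis P0·P3 via (21.655,8.475): [(29.9828, 21.6702) (21.8036, 17.4639) (21.5149, 0) (34, 0) (34, 21.4721)]  |A|=249.2191
5. ⊥bis P0·P4 via (22.845,7.075): [(29.9828, 21.6702) (21.8036, 17.4639) (21.698, 11.0783) (24.872, 0) (34, 0) (34, 21.4721)]  |A|=230.6235
6. ⊥bis P0·P5 via (28.99,25.515): [(29.9828, 21.6702) (21.8036, 17.4639) (21.698, 11.0783) (24.872, 0) (34, 0) (34, 21.4721)]  |A|=230.6235
7. ⊥bis P0·P6 via (18.365,17.825): [(29.9828, 21.6702) (21.8036, 17.4639) (21.698, 11.0783) (24.872, 0) (34, 0) (34, 21.4721)]  |A|=230.6235
8. canonical 6-gon: [(29.9828, 21.6702) (21.8036, 17.4639) (21.698, 11.0783) (24.872, 0) (34, 0) (34, 21.4721)]
9. shoelace: 230.6235

Area of P0's cell: 230.6235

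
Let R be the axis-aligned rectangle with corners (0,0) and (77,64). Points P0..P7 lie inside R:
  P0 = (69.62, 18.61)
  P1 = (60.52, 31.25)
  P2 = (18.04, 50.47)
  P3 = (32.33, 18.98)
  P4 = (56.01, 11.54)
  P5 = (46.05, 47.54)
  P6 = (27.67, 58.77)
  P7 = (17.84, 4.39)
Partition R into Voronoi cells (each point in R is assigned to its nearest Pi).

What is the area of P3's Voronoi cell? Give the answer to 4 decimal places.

1. box [0,77]×[0,64]: [(0, 0) (77, 0) (77, 64) (0, 64)]
2. ⊥bis P3·P0 via (50.975,18.795): [(0, 0) (50.7885, 0) (51.4235, 64) (0, 64)]  |A|=3270.7855
3. ⊥bis P3·P1 via (46.425,25.115): [(0, 0) (50.7885, 0) (50.9349, 14.7536) (29.4999, 64) (0, 64)]  |A|=2730.9554
4. ⊥bis P3·P2 via (25.185,34.725): [(0, 23.2962) (0, 0) (50.7885, 0) (50.9349, 14.7536) (39.4287, 41.1887)]  |A|=1592.0403
5. ⊥bis P3·P4 via (44.17,15.26): [(0, 23.2962) (0, 0) (39.3755, 0) (46.9136, 23.9924) (39.4287, 41.1887)]  |A|=1424.7868
6. ⊥bis P3·P5 via (39.19,33.26): [(30.8187, 37.2815) (0, 23.2962) (0, 0) (39.3755, 0) (46.9136, 23.9924) (43.8553, 31.0188)]  |A|=1372.3573
7. ⊥bis P3·P6 via (30,38.875): [(30.8187, 37.2815) (0, 23.2962) (0, 0) (39.3755, 0) (46.9136, 23.9924) (43.8553, 31.0188)]  |A|=1372.3573
8. ⊥bis P3·P7 via (25.085,11.685): [(30.8187, 37.2815) (9.1931, 27.468) (36.8506, 0) (39.3755, 0) (46.9136, 23.9924) (43.8553, 31.0188)]  |A|=759.169
9. canonical 6-gon: [(30.8187, 37.2815) (9.1931, 27.468) (36.8506, 0) (39.3755, 0) (46.9136, 23.9924) (43.8553, 31.0188)]
10. shoelace: 759.169

Area of P3's cell: 759.1690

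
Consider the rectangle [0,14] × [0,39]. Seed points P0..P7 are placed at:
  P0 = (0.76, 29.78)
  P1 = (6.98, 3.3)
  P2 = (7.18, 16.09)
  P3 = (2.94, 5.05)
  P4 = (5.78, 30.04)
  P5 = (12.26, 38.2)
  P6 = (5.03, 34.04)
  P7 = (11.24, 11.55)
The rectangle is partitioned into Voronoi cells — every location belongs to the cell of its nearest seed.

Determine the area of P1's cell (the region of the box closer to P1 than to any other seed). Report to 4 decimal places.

1. box [0,14]×[0,39]: [(0, 0) (14, 0) (14, 39) (0, 39)]
2. ⊥bis P1·P0 via (3.87,16.54): [(0, 15.631) (0, 0) (14, 0) (14, 18.9195)]  |A|=241.8531
3. ⊥bis P1·P2 via (7.08,9.695): [(0, 9.8057) (0, 0) (14, 0) (14, 9.5868)]  |A|=135.7475
4. ⊥bis P1·P3 via (4.96,4.175): [(7.3493, 9.6908) (3.1515, 0) (14, 0) (14, 9.5868)]  |A|=84.4448
5. ⊥bis P1·P4 via (6.38,16.67): [(7.3493, 9.6908) (3.1515, 0) (14, 0) (14, 9.5868)]  |A|=84.4448
6. ⊥bis P1·P5 via (9.62,20.75): [(7.3493, 9.6908) (3.1515, 0) (14, 0) (14, 9.5868)]  |A|=84.4448
7. ⊥bis P1·P6 via (6.005,18.67): [(7.3493, 9.6908) (3.1515, 0) (14, 0) (14, 9.5868)]  |A|=84.4448
8. ⊥bis P1·P7 via (9.11,7.425): [(6.869, 8.5822) (3.1515, 0) (14, 0) (14, 4.9)]  |A|=64.0224
9. canonical 4-gon: [(6.869, 8.5822) (3.1515, 0) (14, 0) (14, 4.9)]
10. shoelace: 64.0224

Area of P1's cell: 64.0224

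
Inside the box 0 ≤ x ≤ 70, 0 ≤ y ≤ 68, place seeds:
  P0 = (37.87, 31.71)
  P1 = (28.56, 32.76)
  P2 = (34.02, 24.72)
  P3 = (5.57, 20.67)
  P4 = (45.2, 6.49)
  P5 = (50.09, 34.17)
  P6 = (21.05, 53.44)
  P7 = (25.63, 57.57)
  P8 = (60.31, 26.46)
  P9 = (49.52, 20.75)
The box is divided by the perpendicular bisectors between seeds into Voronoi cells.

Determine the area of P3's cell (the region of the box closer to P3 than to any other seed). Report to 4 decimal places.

1. box [0,70]×[0,68]: [(0, 0) (70, 0) (70, 68) (0, 68)]
2. ⊥bis P3·P0 via (21.72,26.19): [(0, 0) (30.6716, 0) (7.4295, 68) (0, 68)]  |A|=1295.4392
3. ⊥bis P3·P1 via (17.065,26.715): [(0, 59.1653) (0, 0) (30.6716, 0) (29.8504, 2.4026)]  |A|=919.9008
4. ⊥bis P3·P2 via (19.795,22.695): [(20.0236, 21.089) (0, 59.1653) (0, 0) (23.0257, 0)]  |A|=835.1467
5. ⊥bis P3·P4 via (25.385,13.58): [(22.3143, 4.998) (20.0236, 21.089) (0, 59.1653) (0, 0) (20.5259, 0)]  |A|=828.8997
6. ⊥bis P3·P5 via (27.83,27.42): [(22.3143, 4.998) (20.0236, 21.089) (0, 59.1653) (0, 0) (20.5259, 0)]  |A|=828.8997
7. ⊥bis P3·P6 via (13.31,37.055): [(22.3143, 4.998) (20.0236, 21.089) (11.0712, 38.1125) (0, 43.3424) (0, 0) (20.5259, 0)]  |A|=741.3101
8. ⊥bis P3·P7 via (15.6,39.12): [(22.3143, 4.998) (20.0236, 21.089) (11.0712, 38.1125) (0, 43.3424) (0, 0) (20.5259, 0)]  |A|=741.3101
9. ⊥bis P3·P8 via (32.94,23.565): [(22.3143, 4.998) (20.0236, 21.089) (11.0712, 38.1125) (0, 43.3424) (0, 0) (20.5259, 0)]  |A|=741.3101
10. ⊥bis P3·P9 via (27.545,20.71): [(22.3143, 4.998) (20.0236, 21.089) (11.0712, 38.1125) (0, 43.3424) (0, 0) (20.5259, 0)]  |A|=741.3101
11. canonical 6-gon: [(22.3143, 4.998) (20.0236, 21.089) (11.0712, 38.1125) (0, 43.3424) (0, 0) (20.5259, 0)]
12. shoelace: 741.3101

Area of P3's cell: 741.3101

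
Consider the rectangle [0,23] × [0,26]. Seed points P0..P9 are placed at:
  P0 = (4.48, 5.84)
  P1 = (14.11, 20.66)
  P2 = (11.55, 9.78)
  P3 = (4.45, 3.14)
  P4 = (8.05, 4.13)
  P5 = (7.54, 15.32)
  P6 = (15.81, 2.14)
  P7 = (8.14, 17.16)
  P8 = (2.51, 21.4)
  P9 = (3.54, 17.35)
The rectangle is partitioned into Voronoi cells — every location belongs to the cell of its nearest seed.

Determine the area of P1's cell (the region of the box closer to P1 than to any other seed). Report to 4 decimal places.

Area of P1's cell: 148.7797

1. box [0,23]×[0,26]: [(0, 0) (23, 0) (23, 26) (0, 26)]
2. ⊥bis P1·P0 via (9.295,13.25): [(0, 19.2899) (23, 4.3445) (23, 26) (0, 26)]  |A|=326.2045
3. ⊥bis P1·P2 via (12.83,15.22): [(0, 19.2899) (2.5357, 17.6422) (23, 12.8271) (23, 26) (0, 26)]  |A|=239.4098
4. ⊥bis P1·P3 via (9.28,11.9): [(0, 19.2899) (2.5357, 17.6422) (23, 12.8271) (23, 26) (0, 26)]  |A|=239.4098
5. ⊥bis P1·P4 via (11.08,12.395): [(0, 19.2899) (2.5357, 17.6422) (23, 12.8271) (23, 26) (0, 26)]  |A|=239.4098
6. ⊥bis P1·P5 via (10.825,17.99): [(13.1347, 15.1483) (23, 12.8271) (23, 26) (4.3146, 26)]  |A|=166.3618
7. ⊥bis P1·P6 via (14.96,11.4): [(13.1347, 15.1483) (23, 12.8271) (23, 26) (4.3146, 26)]  |A|=166.3618
8. ⊥bis P1·P7 via (11.125,18.91): [(13.3617, 15.0949) (23, 12.8271) (23, 26) (6.9684, 26)]  |A|=150.8958
9. ⊥bis P1·P8 via (8.31,21.03): [(8.4643, 23.4484) (13.3617, 15.0949) (23, 12.8271) (23, 26) (8.6271, 26)]  |A|=148.7797
10. ⊥bis P1·P9 via (8.825,19.005): [(8.4643, 23.4484) (13.3617, 15.0949) (23, 12.8271) (23, 26) (8.6271, 26)]  |A|=148.7797
11. canonical 5-gon: [(8.4643, 23.4484) (13.3617, 15.0949) (23, 12.8271) (23, 26) (8.6271, 26)]
12. shoelace: 148.7797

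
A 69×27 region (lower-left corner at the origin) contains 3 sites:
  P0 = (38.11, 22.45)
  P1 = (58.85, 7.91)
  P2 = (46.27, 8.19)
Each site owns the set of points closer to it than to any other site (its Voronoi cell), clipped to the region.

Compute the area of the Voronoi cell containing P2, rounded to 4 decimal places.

Area of P2's cell: 395.9574

1. box [0,69]×[0,27]: [(0, 0) (69, 0) (69, 27) (0, 27)]
2. ⊥bis P2·P0 via (42.19,15.32): [(15.4175, 0) (69, 0) (69, 27) (62.6014, 27)]  |A|=809.7446
3. ⊥bis P2·P1 via (52.56,8.05): [(52.8577, 21.4244) (15.4175, 0) (52.3808, 0)]  |A|=395.9574
4. canonical 3-gon: [(52.8577, 21.4244) (15.4175, 0) (52.3808, 0)]
5. shoelace: 395.9574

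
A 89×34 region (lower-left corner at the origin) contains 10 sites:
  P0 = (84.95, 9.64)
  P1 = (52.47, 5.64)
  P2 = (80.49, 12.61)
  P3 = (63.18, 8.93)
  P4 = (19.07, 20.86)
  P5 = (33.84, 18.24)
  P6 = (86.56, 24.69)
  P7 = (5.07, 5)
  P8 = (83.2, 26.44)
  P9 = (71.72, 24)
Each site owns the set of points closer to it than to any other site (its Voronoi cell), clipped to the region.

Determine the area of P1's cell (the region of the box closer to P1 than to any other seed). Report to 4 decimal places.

1. box [0,89]×[0,34]: [(0, 0) (89, 0) (89, 34) (0, 34)]
2. ⊥bis P1·P0 via (68.71,7.64): [(0, 0) (69.6509, 0) (65.4637, 34) (0, 34)]  |A|=2296.9479
3. ⊥bis P1·P2 via (66.48,9.125): [(0, 0) (68.7499, 0) (60.2923, 34) (0, 34)]  |A|=2193.7169
4. ⊥bis P1·P3 via (57.825,7.285): [(0, 0) (60.0629, 0) (49.6184, 34) (0, 34)]  |A|=1864.5822
5. ⊥bis P1·P4 via (35.77,13.25): [(29.7321, 0) (60.0629, 0) (49.6184, 34) (45.2255, 34)]  |A|=590.3019
6. ⊥bis P1·P5 via (43.155,11.94): [(35.0796, 0) (60.0629, 0) (52.2597, 25.4019)]  |A|=317.311
7. ⊥bis P1·P6 via (69.515,15.165): [(35.0796, 0) (60.0629, 0) (52.2597, 25.4019)]  |A|=317.311
8. ⊥bis P1·P7 via (28.77,5.32): [(35.0796, 0) (60.0629, 0) (52.2597, 25.4019)]  |A|=317.311
9. ⊥bis P1·P8 via (67.835,16.04): [(35.0796, 0) (60.0629, 0) (52.2597, 25.4019)]  |A|=317.311
10. ⊥bis P1·P9 via (62.095,14.82): [(52.1529, 25.244) (35.0796, 0) (60.0629, 0) (52.3819, 25.0039)]  |A|=317.2801
11. canonical 4-gon: [(52.1529, 25.244) (35.0796, 0) (60.0629, 0) (52.3819, 25.0039)]
12. shoelace: 317.2801

Area of P1's cell: 317.2801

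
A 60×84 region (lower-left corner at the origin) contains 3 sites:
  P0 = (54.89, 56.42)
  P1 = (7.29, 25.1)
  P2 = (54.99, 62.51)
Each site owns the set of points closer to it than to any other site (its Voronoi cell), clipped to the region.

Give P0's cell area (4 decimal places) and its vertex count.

1. box [0,60]×[0,84]: [(0, 0) (60, 0) (60, 84) (0, 84)]
2. ⊥bis P0·P1 via (31.09,40.76): [(57.9094, 0) (60, 0) (60, 84) (2.6388, 84)]  |A|=2496.9755
3. ⊥bis P0·P2 via (54.94,59.465): [(18.3875, 60.0652) (57.9094, 0) (60, 0) (60, 59.3819)]  |A|=1298.3013
4. canonical 4-gon: [(18.3875, 60.0652) (57.9094, 0) (60, 0) (60, 59.3819)]
5. shoelace: 1298.3013

Area of P0's cell: 1298.3013 (4 vertices)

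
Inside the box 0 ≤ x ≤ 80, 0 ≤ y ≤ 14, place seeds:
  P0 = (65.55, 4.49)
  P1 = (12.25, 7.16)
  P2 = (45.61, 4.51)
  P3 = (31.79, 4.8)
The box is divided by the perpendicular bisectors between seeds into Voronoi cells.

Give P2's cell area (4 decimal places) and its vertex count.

Area of P2's cell: 235.6662 (4 vertices)

1. box [0,80]×[0,14]: [(0, 0) (80, 0) (80, 14) (0, 14)]
2. ⊥bis P2·P0 via (55.58,4.5): [(0, 0) (55.5755, 0) (55.5895, 14) (0, 14)]  |A|=778.1551
3. ⊥bis P2·P1 via (28.93,5.835): [(28.4665, 0) (55.5755, 0) (55.5895, 14) (29.5786, 14)]  |A|=371.8395
4. ⊥bis P2·P3 via (38.7,4.655): [(38.6023, 0) (55.5755, 0) (55.5895, 14) (38.8961, 14)]  |A|=235.6662
5. canonical 4-gon: [(38.6023, 0) (55.5755, 0) (55.5895, 14) (38.8961, 14)]
6. shoelace: 235.6662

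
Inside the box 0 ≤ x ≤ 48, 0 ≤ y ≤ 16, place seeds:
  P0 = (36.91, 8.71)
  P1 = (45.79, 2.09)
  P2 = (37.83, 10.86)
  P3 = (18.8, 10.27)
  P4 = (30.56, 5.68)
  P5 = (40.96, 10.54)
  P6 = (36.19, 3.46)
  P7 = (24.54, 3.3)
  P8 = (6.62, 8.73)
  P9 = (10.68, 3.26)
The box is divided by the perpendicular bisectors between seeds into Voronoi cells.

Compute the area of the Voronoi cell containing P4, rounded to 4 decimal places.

1. box [0,48]×[0,16]: [(0, 0) (48, 0) (48, 16) (0, 16)]
2. ⊥bis P4·P0 via (33.735,7.195): [(0, 0) (37.1682, 0) (29.5336, 16) (0, 16)]  |A|=533.6141
3. ⊥bis P4·P1 via (38.175,3.885): [(0, 0) (37.1682, 0) (29.5336, 16) (0, 16)]  |A|=533.6141
4. ⊥bis P4·P2 via (34.195,8.27): [(0, 0) (37.1682, 0) (31.2494, 12.404) (28.6872, 16) (0, 16)]  |A|=532.0924
5. ⊥bis P4·P3 via (24.68,7.975): [(21.5673, 0) (37.1682, 0) (31.2494, 12.404) (28.6872, 16) (27.8122, 16)]  |A|=137.0563
6. ⊥bis P4·P5 via (35.76,8.11): [(21.5673, 0) (37.1682, 0) (31.2494, 12.404) (28.6872, 16) (27.8122, 16)]  |A|=137.0563
7. ⊥bis P4·P6 via (33.375,4.57): [(21.5673, 0) (31.573, 0) (34.1046, 6.4204) (31.2494, 12.404) (28.6872, 16) (27.8122, 16)]  |A|=119.0946
8. ⊥bis P4·P7 via (27.55,4.49): [(25.4213, 9.8743) (29.3251, 0) (31.573, 0) (34.1046, 6.4204) (31.2494, 12.404) (28.6872, 16) (27.8122, 16)]  |A|=80.7931
9. ⊥bis P4·P8 via (18.59,7.205): [(25.4213, 9.8743) (29.3251, 0) (31.573, 0) (34.1046, 6.4204) (31.2494, 12.404) (28.6872, 16) (27.8122, 16)]  |A|=80.7931
10. ⊥bis P4·P9 via (20.62,4.47): [(25.4213, 9.8743) (29.3251, 0) (31.573, 0) (34.1046, 6.4204) (31.2494, 12.404) (28.6872, 16) (27.8122, 16)]  |A|=80.7931
11. canonical 7-gon: [(25.4213, 9.8743) (29.3251, 0) (31.573, 0) (34.1046, 6.4204) (31.2494, 12.404) (28.6872, 16) (27.8122, 16)]
12. shoelace: 80.7931

Area of P4's cell: 80.7931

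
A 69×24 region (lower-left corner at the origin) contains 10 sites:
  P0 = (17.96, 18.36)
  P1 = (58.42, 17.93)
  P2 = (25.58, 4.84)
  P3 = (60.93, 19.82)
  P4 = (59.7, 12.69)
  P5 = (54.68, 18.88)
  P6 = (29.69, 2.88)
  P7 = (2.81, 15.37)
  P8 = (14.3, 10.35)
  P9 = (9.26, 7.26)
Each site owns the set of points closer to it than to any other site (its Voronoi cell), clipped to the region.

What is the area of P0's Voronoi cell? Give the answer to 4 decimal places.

1. box [0,69]×[0,24]: [(0, 0) (69, 0) (69, 24) (0, 24)]
2. ⊥bis P0·P1 via (38.19,18.145): [(0, 0) (37.9972, 0) (38.2522, 24) (0, 24)]  |A|=914.9926
3. ⊥bis P0·P2 via (21.77,11.6): [(0, 0) (1.1884, 0) (38.219, 20.8708) (38.2522, 24) (0, 24)]  |A|=530.8783
4. ⊥bis P0·P3 via (39.445,19.09): [(0, 0) (1.1884, 0) (38.219, 20.8708) (38.2522, 24) (0, 24)]  |A|=530.8783
5. ⊥bis P0·P4 via (38.83,15.525): [(0, 0) (1.1884, 0) (38.219, 20.8708) (38.2522, 24) (0, 24)]  |A|=530.8783
6. ⊥bis P0·P5 via (36.32,18.62): [(0, 0) (1.1884, 0) (36.3034, 19.7912) (36.2438, 24) (0, 24)]  |A|=523.6726
7. ⊥bis P0·P6 via (23.825,10.62): [(0, 0) (1.1884, 0) (34.8387, 18.9656) (36.2994, 20.0725) (36.2438, 24) (0, 24)]  |A|=523.4649
8. ⊥bis P0·P7 via (10.385,16.865): [(12.4597, 6.3526) (34.8387, 18.9656) (36.2994, 20.0725) (36.2438, 24) (8.9768, 24)]  |A|=290.9649
9. ⊥bis P0·P8 via (16.13,14.355): [(10.36, 16.9915) (21.9443, 11.6983) (34.8387, 18.9656) (36.2994, 20.0725) (36.2438, 24) (8.9768, 24)]  |A|=234.9003
10. ⊥bis P0·P9 via (13.61,12.81): [(10.36, 16.9915) (21.9443, 11.6983) (34.8387, 18.9656) (36.2994, 20.0725) (36.2438, 24) (8.9768, 24)]  |A|=234.9003
11. canonical 6-gon: [(10.36, 16.9915) (21.9443, 11.6983) (34.8387, 18.9656) (36.2994, 20.0725) (36.2438, 24) (8.9768, 24)]
12. shoelace: 234.9003

Area of P0's cell: 234.9003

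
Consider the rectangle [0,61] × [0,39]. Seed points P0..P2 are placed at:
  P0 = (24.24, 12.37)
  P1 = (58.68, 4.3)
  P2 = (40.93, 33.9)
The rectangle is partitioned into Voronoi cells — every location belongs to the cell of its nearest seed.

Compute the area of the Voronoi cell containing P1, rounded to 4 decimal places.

1. box [0,61]×[0,39]: [(0, 0) (61, 0) (61, 39) (0, 39)]
2. ⊥bis P1·P0 via (41.46,8.335): [(39.5069, 0) (61, 0) (61, 39) (48.6454, 39)]  |A|=660.0286
3. ⊥bis P1·P2 via (49.805,19.1): [(43.0306, 15.0376) (39.5069, 0) (61, 0) (61, 25.8132)]  |A|=393.5268
4. canonical 4-gon: [(43.0306, 15.0376) (39.5069, 0) (61, 0) (61, 25.8132)]
5. shoelace: 393.5268

Area of P1's cell: 393.5268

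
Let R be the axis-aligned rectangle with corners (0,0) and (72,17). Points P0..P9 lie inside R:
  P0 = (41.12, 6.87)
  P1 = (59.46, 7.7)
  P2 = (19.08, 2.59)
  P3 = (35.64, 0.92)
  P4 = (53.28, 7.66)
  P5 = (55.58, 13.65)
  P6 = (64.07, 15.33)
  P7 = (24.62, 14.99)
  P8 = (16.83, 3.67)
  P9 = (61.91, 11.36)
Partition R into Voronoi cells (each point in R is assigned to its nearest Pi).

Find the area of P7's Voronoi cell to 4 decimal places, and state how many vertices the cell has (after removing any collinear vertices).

1. box [0,72]×[0,17]: [(0, 0) (72, 0) (72, 17) (0, 17)]
2. ⊥bis P7·P0 via (32.87,10.93): [(0, 0) (27.4911, 0) (35.8572, 17) (0, 17)]  |A|=538.4605
3. ⊥bis P7·P1 via (42.04,11.345): [(0, 0) (27.4911, 0) (35.8572, 17) (0, 17)]  |A|=538.4605
4. ⊥bis P7·P2 via (21.85,8.79): [(30.0204, 5.1397) (35.8572, 17) (3.4738, 17)]  |A|=192.0389
5. ⊥bis P7·P3 via (30.13,7.955): [(27.8013, 6.1311) (32.2062, 9.5811) (35.8572, 17) (3.4738, 17)]  |A|=186.0272
6. ⊥bis P7·P4 via (38.95,11.325): [(27.8013, 6.1311) (32.2062, 9.5811) (35.8572, 17) (3.4738, 17)]  |A|=186.0272
7. ⊥bis P7·P5 via (40.1,14.32): [(27.8013, 6.1311) (32.2062, 9.5811) (35.8572, 17) (3.4738, 17)]  |A|=186.0272
8. ⊥bis P7·P6 via (44.345,15.16): [(27.8013, 6.1311) (32.2062, 9.5811) (35.8572, 17) (3.4738, 17)]  |A|=186.0272
9. ⊥bis P7·P8 via (20.725,9.33): [(20.8799, 9.2234) (27.8013, 6.1311) (32.2062, 9.5811) (35.8572, 17) (9.5794, 17)]  |A|=162.2871
10. ⊥bis P7·P9 via (43.265,13.175): [(20.8799, 9.2234) (27.8013, 6.1311) (32.2062, 9.5811) (35.8572, 17) (9.5794, 17)]  |A|=162.2871
11. canonical 5-gon: [(20.8799, 9.2234) (27.8013, 6.1311) (32.2062, 9.5811) (35.8572, 17) (9.5794, 17)]
12. shoelace: 162.2871

Area of P7's cell: 162.2871 (5 vertices)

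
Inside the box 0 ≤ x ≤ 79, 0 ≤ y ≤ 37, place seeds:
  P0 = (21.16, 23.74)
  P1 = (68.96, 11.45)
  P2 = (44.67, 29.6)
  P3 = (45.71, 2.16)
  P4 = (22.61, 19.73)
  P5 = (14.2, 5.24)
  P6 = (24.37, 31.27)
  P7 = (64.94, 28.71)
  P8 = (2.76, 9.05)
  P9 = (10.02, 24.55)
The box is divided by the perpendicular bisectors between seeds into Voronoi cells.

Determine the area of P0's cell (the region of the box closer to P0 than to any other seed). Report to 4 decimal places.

1. box [0,79]×[0,37]: [(0, 0) (79, 0) (79, 37) (0, 37)]
2. ⊥bis P0·P1 via (45.06,17.595): [(0, 0) (40.5361, 0) (50.0493, 37) (0, 37)]  |A|=1675.8294
3. ⊥bis P0·P2 via (32.915,26.67): [(0, 0) (39.5626, 0) (30.3402, 37) (0, 37)]  |A|=1293.2025
4. ⊥bis P0·P3 via (33.435,12.95): [(0, 0) (22.0517, 0) (35.6942, 15.5201) (30.3402, 37) (0, 37)]  |A|=1157.3163
5. ⊥bis P0·P4 via (21.885,21.735): [(0, 13.8215) (33.1314, 25.8017) (30.3402, 37) (0, 37)]  |A|=553.8488
6. ⊥bis P0·P5 via (17.68,14.49): [(0, 21.1415) (9.9213, 17.409) (33.1314, 25.8017) (30.3402, 37) (0, 37)]  |A|=517.5368
7. ⊥bis P0·P6 via (22.765,27.505): [(0, 21.1415) (9.9213, 17.409) (29.6845, 24.5553) (0.4917, 37) (0, 37)]  |A|=310.7687
8. ⊥bis P0·P7 via (43.05,26.225): [(0, 21.1415) (9.9213, 17.409) (29.6845, 24.5553) (0.4917, 37) (0, 37)]  |A|=310.7687
9. ⊥bis P0·P8 via (11.96,16.395): [(0, 31.3755) (10.8751, 17.7539) (29.6845, 24.5553) (0.4917, 37) (0, 37)]  |A|=251.6295
10. ⊥bis P0·P9 via (15.59,24.145): [(15.2401, 19.3322) (29.6845, 24.5553) (16.0427, 30.3707)]  |A|=77.6262
11. canonical 3-gon: [(15.2401, 19.3322) (29.6845, 24.5553) (16.0427, 30.3707)]
12. shoelace: 77.6262

Area of P0's cell: 77.6262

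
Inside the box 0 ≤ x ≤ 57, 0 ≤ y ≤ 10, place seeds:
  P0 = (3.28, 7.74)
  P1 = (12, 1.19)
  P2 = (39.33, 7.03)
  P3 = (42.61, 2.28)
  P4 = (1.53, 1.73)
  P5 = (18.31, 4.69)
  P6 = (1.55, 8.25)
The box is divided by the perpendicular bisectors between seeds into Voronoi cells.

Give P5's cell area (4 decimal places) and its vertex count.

1. box [0,57]×[0,10]: [(0, 0) (57, 0) (57, 10) (0, 10)]
2. ⊥bis P5·P0 via (10.795,6.215): [(9.5338, 0) (57, 0) (57, 10) (11.5631, 10)]  |A|=464.5156
3. ⊥bis P5·P1 via (15.155,2.94): [(11.4763, 9.5722) (16.7857, 0) (57, 0) (57, 10) (11.5631, 10)]  |A|=429.807
4. ⊥bis P5·P2 via (28.82,5.86): [(11.4763, 9.5722) (16.7857, 0) (29.4724, 0) (28.3591, 10) (11.5631, 10)]  |A|=148.9644
5. ⊥bis P5·P3 via (30.46,3.485): [(11.4763, 9.5722) (16.7857, 0) (29.4724, 0) (28.3591, 10) (11.5631, 10)]  |A|=148.9644
6. ⊥bis P5·P4 via (9.92,3.21): [(11.4763, 9.5722) (16.7857, 0) (29.4724, 0) (28.3591, 10) (11.5631, 10)]  |A|=148.9644
7. ⊥bis P5·P6 via (9.93,6.47): [(11.4763, 9.5722) (16.7857, 0) (29.4724, 0) (28.3591, 10) (11.5631, 10)]  |A|=148.9644
8. canonical 5-gon: [(11.4763, 9.5722) (16.7857, 0) (29.4724, 0) (28.3591, 10) (11.5631, 10)]
9. shoelace: 148.9644

Area of P5's cell: 148.9644 (5 vertices)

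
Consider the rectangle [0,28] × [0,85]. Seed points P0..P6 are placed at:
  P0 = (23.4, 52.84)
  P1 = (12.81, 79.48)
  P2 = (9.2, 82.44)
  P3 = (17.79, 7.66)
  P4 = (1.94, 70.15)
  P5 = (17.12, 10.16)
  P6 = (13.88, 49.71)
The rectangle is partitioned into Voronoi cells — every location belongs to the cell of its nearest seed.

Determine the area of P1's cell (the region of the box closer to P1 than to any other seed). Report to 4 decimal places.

Area of P1's cell: 309.8079

1. box [0,28]×[0,85]: [(0, 0) (28, 0) (28, 85) (0, 85)]
2. ⊥bis P1·P0 via (18.105,66.16): [(0, 58.9629) (28, 70.0935) (28, 85) (0, 85)]  |A|=573.2112
3. ⊥bis P1·P2 via (11.005,80.96): [(0, 67.5384) (0, 58.9629) (28, 70.0935) (28, 85) (14.3176, 85)]  |A|=448.2071
4. ⊥bis P1·P3 via (15.3,43.57): [(0, 67.5384) (0, 58.9629) (28, 70.0935) (28, 85) (14.3176, 85)]  |A|=448.2071
5. ⊥bis P1·P4 via (7.375,74.815): [(6.6546, 75.6543) (15.6436, 65.1816) (28, 70.0935) (28, 85) (14.3176, 85)]  |A|=309.8079
6. ⊥bis P1·P5 via (14.965,44.82): [(6.6546, 75.6543) (15.6436, 65.1816) (28, 70.0935) (28, 85) (14.3176, 85)]  |A|=309.8079
7. ⊥bis P1·P6 via (13.345,64.595): [(6.6546, 75.6543) (15.6436, 65.1816) (28, 70.0935) (28, 85) (14.3176, 85)]  |A|=309.8079
8. canonical 5-gon: [(6.6546, 75.6543) (15.6436, 65.1816) (28, 70.0935) (28, 85) (14.3176, 85)]
9. shoelace: 309.8079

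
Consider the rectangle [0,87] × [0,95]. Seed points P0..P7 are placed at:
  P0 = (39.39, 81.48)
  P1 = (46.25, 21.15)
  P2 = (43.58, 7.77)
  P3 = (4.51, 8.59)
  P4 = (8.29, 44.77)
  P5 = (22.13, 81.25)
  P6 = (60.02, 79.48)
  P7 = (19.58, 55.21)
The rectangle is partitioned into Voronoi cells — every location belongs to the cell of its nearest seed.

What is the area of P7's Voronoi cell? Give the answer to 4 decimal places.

Area of P7's cell: 926.3321

1. box [0,87]×[0,95]: [(0, 0) (87, 0) (87, 95) (0, 95)]
2. ⊥bis P7·P0 via (29.485,68.345): [(0, 90.5794) (0, 0) (87, 0) (87, 24.9734)]  |A|=5026.5467
3. ⊥bis P7·P1 via (32.915,38.18): [(50.8566, 52.2288) (0, 90.5794) (0, 12.4066)]  |A|=1987.8032
4. ⊥bis P7·P2 via (31.58,31.49): [(11.2116, 21.1856) (50.8566, 52.2288) (0, 90.5794) (0, 15.5136)]  |A|=1970.3858
5. ⊥bis P7·P3 via (12.045,31.9): [(21.1402, 28.96) (50.8566, 52.2288) (0, 90.5794) (0, 35.7936)]  |A|=1740.6005
6. ⊥bis P7·P4 via (13.935,49.99): [(28.2405, 34.5197) (50.8566, 52.2288) (0, 90.5794) (0, 65.0596)]  |A|=1244.3292
7. ⊥bis P7·P5 via (20.855,68.23): [(28.2405, 34.5197) (50.8566, 52.2288) (30.9482, 67.2416) (0, 70.2723) (0, 65.0596)]  |A|=930.0942
8. ⊥bis P7·P6 via (39.8,67.345): [(28.2405, 34.5197) (49.5064, 51.1716) (47.2312, 54.9627) (30.9482, 67.2416) (0, 70.2723) (0, 65.0596)]  |A|=926.3321
9. canonical 6-gon: [(28.2405, 34.5197) (49.5064, 51.1716) (47.2312, 54.9627) (30.9482, 67.2416) (0, 70.2723) (0, 65.0596)]
10. shoelace: 926.3321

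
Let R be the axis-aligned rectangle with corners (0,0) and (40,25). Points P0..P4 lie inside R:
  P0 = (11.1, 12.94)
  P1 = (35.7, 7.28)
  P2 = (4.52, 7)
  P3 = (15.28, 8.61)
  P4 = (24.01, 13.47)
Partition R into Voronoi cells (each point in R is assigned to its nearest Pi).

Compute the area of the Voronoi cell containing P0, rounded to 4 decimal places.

Area of P0's cell: 219.5590

1. box [0,40]×[0,25]: [(0, 0) (40, 0) (40, 25) (0, 25)]
2. ⊥bis P0·P1 via (23.4,10.11): [(0, 0) (21.0739, 0) (26.8259, 25) (0, 25)]  |A|=598.7474
3. ⊥bis P0·P2 via (7.81,9.97): [(0, 18.6215) (16.8103, 0) (21.0739, 0) (26.8259, 25) (0, 25)]  |A|=442.2313
4. ⊥bis P0·P3 via (13.19,10.775): [(0, 18.6215) (9.9269, 7.625) (26.512, 23.6355) (26.8259, 25) (0, 25)]  |A|=273.5122
5. ⊥bis P0·P4 via (17.555,13.205): [(0, 18.6215) (9.9269, 7.625) (17.4846, 14.9208) (17.0708, 25) (0, 25)]  |A|=219.559
6. canonical 5-gon: [(0, 18.6215) (9.9269, 7.625) (17.4846, 14.9208) (17.0708, 25) (0, 25)]
7. shoelace: 219.559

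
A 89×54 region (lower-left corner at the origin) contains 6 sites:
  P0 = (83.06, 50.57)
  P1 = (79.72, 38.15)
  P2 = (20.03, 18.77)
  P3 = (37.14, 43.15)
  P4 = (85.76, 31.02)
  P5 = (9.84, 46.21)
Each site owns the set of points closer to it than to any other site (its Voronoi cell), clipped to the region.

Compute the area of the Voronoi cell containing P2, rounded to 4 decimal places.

1. box [0,89]×[0,54]: [(0, 0) (89, 0) (89, 54) (0, 54)]
2. ⊥bis P2·P0 via (51.545,34.67): [(0, 0) (69.0368, 0) (41.7926, 54) (0, 54)]  |A|=2992.3928
3. ⊥bis P2·P1 via (49.875,28.46): [(0, 0) (59.1153, 0) (41.5827, 54) (0, 54)]  |A|=2718.8476
4. ⊥bis P2·P3 via (28.585,30.96): [(0, 51.0211) (0, 0) (59.1153, 0) (55.1065, 12.3471)]  |A|=1770.7478
5. ⊥bis P2·P4 via (52.895,24.895): [(0, 51.0211) (0, 0) (57.5346, 0) (55.4047, 11.4286) (55.1065, 12.3471)]  |A|=1761.7153
6. ⊥bis P2·P5 via (14.935,32.49): [(22.4359, 35.2755) (0, 26.9438) (0, 0) (57.5346, 0) (55.4047, 11.4286) (55.1065, 12.3471)]  |A|=1491.6179
7. canonical 6-gon: [(22.4359, 35.2755) (0, 26.9438) (0, 0) (57.5346, 0) (55.4047, 11.4286) (55.1065, 12.3471)]
8. shoelace: 1491.6179

Area of P2's cell: 1491.6179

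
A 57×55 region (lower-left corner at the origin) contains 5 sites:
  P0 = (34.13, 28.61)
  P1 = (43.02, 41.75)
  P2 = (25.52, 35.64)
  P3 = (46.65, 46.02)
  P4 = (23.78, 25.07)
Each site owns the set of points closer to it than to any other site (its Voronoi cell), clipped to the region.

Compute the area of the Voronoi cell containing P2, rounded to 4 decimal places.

Area of P2's cell: 728.0798

1. box [0,57]×[0,55]: [(0, 0) (57, 0) (57, 55) (0, 55)]
2. ⊥bis P2·P0 via (29.825,32.125): [(0, 0) (3.5952, 0) (48.5023, 55) (0, 55)]  |A|=1432.6797
3. ⊥bis P2·P1 via (34.27,38.695): [(0, 0) (3.5952, 0) (34.5454, 37.9063) (28.5772, 55) (0, 55)]  |A|=1262.3833
4. ⊥bis P2·P3 via (36.085,40.83): [(0, 0) (3.5952, 0) (34.5454, 37.9063) (28.5772, 55) (0, 55)]  |A|=1262.3833
5. ⊥bis P2·P4 via (24.65,30.355): [(0, 34.4128) (27.9379, 29.8138) (34.5454, 37.9063) (28.5772, 55) (0, 55)]  |A|=728.0798
6. canonical 5-gon: [(0, 34.4128) (27.9379, 29.8138) (34.5454, 37.9063) (28.5772, 55) (0, 55)]
7. shoelace: 728.0798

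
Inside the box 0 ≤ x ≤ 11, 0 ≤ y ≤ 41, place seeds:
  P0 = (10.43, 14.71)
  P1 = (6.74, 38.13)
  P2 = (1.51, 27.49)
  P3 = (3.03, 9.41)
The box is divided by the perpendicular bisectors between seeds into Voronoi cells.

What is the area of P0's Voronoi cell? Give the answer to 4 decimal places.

1. box [0,11]×[0,41]: [(0, 0) (11, 0) (11, 41) (0, 41)]
2. ⊥bis P0·P1 via (8.585,26.42): [(0, 25.0674) (0, 0) (11, 0) (11, 26.8005)]  |A|=285.2733
3. ⊥bis P0·P2 via (5.97,21.1): [(0, 16.9331) (0, 0) (11, 0) (11, 24.6108)]  |A|=228.4915
4. ⊥bis P0·P3 via (6.73,12.06): [(2.16, 18.4408) (11, 6.0981) (11, 24.6108)]  |A|=81.8259
5. canonical 3-gon: [(2.16, 18.4408) (11, 6.0981) (11, 24.6108)]
6. shoelace: 81.8259

Area of P0's cell: 81.8259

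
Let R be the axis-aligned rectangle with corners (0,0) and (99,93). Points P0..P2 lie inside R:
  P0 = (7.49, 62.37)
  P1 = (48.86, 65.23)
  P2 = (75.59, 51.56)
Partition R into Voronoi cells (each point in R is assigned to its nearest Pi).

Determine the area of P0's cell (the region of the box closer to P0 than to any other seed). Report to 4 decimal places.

1. box [0,99]×[0,93]: [(0, 0) (99, 0) (99, 93) (0, 93)]
2. ⊥bis P0·P1 via (28.175,63.8): [(0, 0) (32.5856, 0) (26.1563, 93) (0, 93)]  |A|=2731.5018
3. ⊥bis P0·P2 via (41.54,56.965): [(0, 0) (32.4975, 0) (32.5589, 0.3866) (26.1563, 93) (0, 93)]  |A|=2731.4848
4. canonical 5-gon: [(0, 0) (32.4975, 0) (32.5589, 0.3866) (26.1563, 93) (0, 93)]
5. shoelace: 2731.4848

Area of P0's cell: 2731.4848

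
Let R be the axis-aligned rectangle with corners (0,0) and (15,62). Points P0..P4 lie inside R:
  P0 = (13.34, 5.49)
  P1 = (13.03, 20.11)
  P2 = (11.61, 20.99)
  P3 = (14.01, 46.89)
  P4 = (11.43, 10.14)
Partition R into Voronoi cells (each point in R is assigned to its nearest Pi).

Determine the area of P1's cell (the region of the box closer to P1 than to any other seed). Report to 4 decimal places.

1. box [0,15]×[0,62]: [(0, 0) (15, 0) (15, 62) (0, 62)]
2. ⊥bis P1·P0 via (13.185,12.8): [(0, 12.5204) (15, 12.8385) (15, 62) (0, 62)]  |A|=739.8082
3. ⊥bis P1·P2 via (12.32,20.55): [(7.4417, 12.6782) (15, 12.8385) (15, 24.8745)]  |A|=45.486
4. ⊥bis P1·P3 via (13.52,33.5): [(7.4417, 12.6782) (15, 12.8385) (15, 24.8745)]  |A|=45.486
5. ⊥bis P1·P4 via (12.23,15.125): [(9.254, 15.6026) (15, 14.6805) (15, 24.8745)]  |A|=29.2876
6. canonical 3-gon: [(9.254, 15.6026) (15, 14.6805) (15, 24.8745)]
7. shoelace: 29.2876

Area of P1's cell: 29.2876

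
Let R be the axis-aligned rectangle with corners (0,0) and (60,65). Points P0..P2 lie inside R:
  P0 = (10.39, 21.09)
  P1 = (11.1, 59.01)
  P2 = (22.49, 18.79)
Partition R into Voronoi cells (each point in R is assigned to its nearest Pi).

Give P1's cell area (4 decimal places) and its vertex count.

Area of P1's cell: 1279.8539 (5 vertices)

1. box [0,60]×[0,65]: [(0, 0) (60, 0) (60, 65) (0, 65)]
2. ⊥bis P1·P0 via (10.745,40.05): [(0, 40.2512) (60, 39.1278) (60, 65) (0, 65)]  |A|=1518.6314
3. ⊥bis P1·P2 via (16.795,38.9): [(0, 40.2512) (20.2288, 39.8724) (60, 51.1353) (60, 65) (0, 65)]  |A|=1279.8539
4. canonical 5-gon: [(0, 40.2512) (20.2288, 39.8724) (60, 51.1353) (60, 65) (0, 65)]
5. shoelace: 1279.8539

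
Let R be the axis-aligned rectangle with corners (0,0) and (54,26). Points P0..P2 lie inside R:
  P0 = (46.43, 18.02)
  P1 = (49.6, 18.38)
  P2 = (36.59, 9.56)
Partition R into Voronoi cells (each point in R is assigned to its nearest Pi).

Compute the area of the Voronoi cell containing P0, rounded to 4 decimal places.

1. box [0,54]×[0,26]: [(0, 0) (54, 0) (54, 26) (0, 26)]
2. ⊥bis P0·P1 via (48.015,18.2): [(0, 0) (50.0819, 0) (47.1292, 26) (0, 26)]  |A|=1263.7439
3. ⊥bis P0·P2 via (41.51,13.79): [(49.5821, 4.4012) (47.1292, 26) (31.0124, 26)]  |A|=174.0517
4. canonical 3-gon: [(49.5821, 4.4012) (47.1292, 26) (31.0124, 26)]
5. shoelace: 174.0517

Area of P0's cell: 174.0517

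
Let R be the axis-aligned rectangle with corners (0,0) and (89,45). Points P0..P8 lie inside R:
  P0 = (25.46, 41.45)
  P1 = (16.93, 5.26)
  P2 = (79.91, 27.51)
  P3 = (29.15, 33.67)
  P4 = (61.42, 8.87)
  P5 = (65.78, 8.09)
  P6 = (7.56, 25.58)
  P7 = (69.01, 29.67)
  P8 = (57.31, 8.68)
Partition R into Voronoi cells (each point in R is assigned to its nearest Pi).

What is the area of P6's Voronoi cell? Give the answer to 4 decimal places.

1. box [0,89]×[0,45]: [(0, 0) (89, 0) (89, 45) (0, 45)]
2. ⊥bis P6·P0 via (16.51,33.515): [(0, 0) (46.2241, 0) (6.3275, 45) (0, 45)]  |A|=1182.4116
3. ⊥bis P6·P1 via (12.245,15.42): [(0, 9.7736) (26.6597, 22.067) (6.3275, 45) (0, 45)]  |A|=542.1182
4. ⊥bis P6·P2 via (43.735,26.545): [(0, 9.7736) (26.6597, 22.067) (6.3275, 45) (0, 45)]  |A|=542.1182
5. ⊥bis P6·P3 via (18.355,29.625): [(0, 9.7736) (21.9934, 19.9152) (17.1809, 32.7582) (6.3275, 45) (0, 45)]  |A|=506.9754
6. ⊥bis P6·P4 via (34.49,17.225): [(0, 9.7736) (21.9934, 19.9152) (17.1809, 32.7582) (6.3275, 45) (0, 45)]  |A|=506.9754
7. ⊥bis P6·P5 via (36.67,16.835): [(0, 9.7736) (21.9934, 19.9152) (17.1809, 32.7582) (6.3275, 45) (0, 45)]  |A|=506.9754
8. ⊥bis P6·P7 via (38.285,27.625): [(0, 9.7736) (21.9934, 19.9152) (17.1809, 32.7582) (6.3275, 45) (0, 45)]  |A|=506.9754
9. ⊥bis P6·P8 via (32.435,17.13): [(0, 9.7736) (21.9934, 19.9152) (17.1809, 32.7582) (6.3275, 45) (0, 45)]  |A|=506.9754
10. canonical 5-gon: [(0, 9.7736) (21.9934, 19.9152) (17.1809, 32.7582) (6.3275, 45) (0, 45)]
11. shoelace: 506.9754

Area of P6's cell: 506.9754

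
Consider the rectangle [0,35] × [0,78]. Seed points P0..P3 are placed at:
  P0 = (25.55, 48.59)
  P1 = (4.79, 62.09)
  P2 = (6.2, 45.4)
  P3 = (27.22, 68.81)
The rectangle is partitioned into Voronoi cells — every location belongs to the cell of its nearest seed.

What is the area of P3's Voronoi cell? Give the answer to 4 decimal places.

1. box [0,35]×[0,78]: [(0, 0) (35, 0) (35, 78) (0, 78)]
2. ⊥bis P3·P0 via (26.385,58.7): [(0, 60.8792) (35, 57.9885) (35, 78) (0, 78)]  |A|=649.8161
3. ⊥bis P3·P1 via (16.005,65.45): [(17.8152, 59.4078) (35, 57.9885) (35, 78) (12.245, 78)]  |A|=383.4792
4. ⊥bis P3·P2 via (16.71,57.105): [(17.8152, 59.4078) (35, 57.9885) (35, 78) (12.245, 78)]  |A|=383.4792
5. canonical 4-gon: [(17.8152, 59.4078) (35, 57.9885) (35, 78) (12.245, 78)]
6. shoelace: 383.4792

Area of P3's cell: 383.4792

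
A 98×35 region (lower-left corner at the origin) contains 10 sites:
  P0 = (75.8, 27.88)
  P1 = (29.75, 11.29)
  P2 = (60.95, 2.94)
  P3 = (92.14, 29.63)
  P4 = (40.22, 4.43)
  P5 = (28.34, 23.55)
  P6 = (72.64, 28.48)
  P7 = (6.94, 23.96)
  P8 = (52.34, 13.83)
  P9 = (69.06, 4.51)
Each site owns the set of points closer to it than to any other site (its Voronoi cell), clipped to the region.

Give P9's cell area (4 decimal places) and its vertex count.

1. box [0,98]×[0,35]: [(0, 0) (98, 0) (98, 35) (0, 35)]
2. ⊥bis P9·P0 via (72.43,16.195): [(0, 0) (98, 0) (98, 8.8205) (7.2263, 35) (0, 35)]  |A|=2241.7956
3. ⊥bis P9·P1 via (49.405,7.9): [(48.0424, 0) (98, 0) (98, 8.8205) (51.8589, 22.1278)]  |A|=756.2186
4. ⊥bis P9·P2 via (65.005,3.725): [(65.7261, 0) (98, 0) (98, 8.8205) (62.0091, 19.2004)]  |A|=468.5649
5. ⊥bis P9·P3 via (80.6,17.07): [(65.7261, 0) (98, 0) (98, 1.0831) (85.7258, 12.3604) (62.0091, 19.2004)]  |A|=421.0795
6. ⊥bis P9·P4 via (54.64,4.47): [(65.7261, 0) (98, 0) (98, 1.0831) (85.7258, 12.3604) (62.0091, 19.2004)]  |A|=421.0795
7. ⊥bis P9·P5 via (48.7,14.03): [(65.7261, 0) (98, 0) (98, 1.0831) (85.7258, 12.3604) (62.0091, 19.2004)]  |A|=421.0795
8. ⊥bis P9·P6 via (70.85,16.495): [(62.2852, 17.7742) (65.7261, 0) (98, 0) (98, 1.0831) (85.7258, 12.3604) (71.9696, 16.3278)]  |A|=414.3731
9. ⊥bis P9·P7 via (38,14.235): [(62.2852, 17.7742) (65.7261, 0) (98, 0) (98, 1.0831) (85.7258, 12.3604) (71.9696, 16.3278)]  |A|=414.3731
10. ⊥bis P9·P8 via (60.7,9.17): [(65.2493, 17.3315) (63.1129, 13.4988) (65.7261, 0) (98, 0) (98, 1.0831) (85.7258, 12.3604) (71.9696, 16.3278)]  |A|=408.2199
11. canonical 7-gon: [(65.2493, 17.3315) (63.1129, 13.4988) (65.7261, 0) (98, 0) (98, 1.0831) (85.7258, 12.3604) (71.9696, 16.3278)]
12. shoelace: 408.2199

Area of P9's cell: 408.2199 (7 vertices)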